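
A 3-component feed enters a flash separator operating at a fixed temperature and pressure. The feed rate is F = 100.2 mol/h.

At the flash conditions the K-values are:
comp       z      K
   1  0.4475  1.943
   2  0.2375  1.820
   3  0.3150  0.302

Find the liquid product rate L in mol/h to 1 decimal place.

L = 37.0 mol/h

Newton–Raphson from β = 0.5:
  β = 0.5000: g = 0.08716, g' = -0.6262 → β = 0.6392
  β = 0.6392: g = -0.00591, g' = -0.7240 → β = 0.6310
Converged at β = 0.6310.
Then V = β·F = 0.6310·100.2 = 63.2 mol/h and L = F − V = 37.0 mol/h.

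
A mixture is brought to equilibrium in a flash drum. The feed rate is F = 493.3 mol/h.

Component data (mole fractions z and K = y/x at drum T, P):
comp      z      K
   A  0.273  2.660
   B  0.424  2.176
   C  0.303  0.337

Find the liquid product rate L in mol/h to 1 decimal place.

Rachford–Rice: g(ψ) = Σ zᵢ(Kᵢ−1)/(1+ψ(Kᵢ−1)) = 0.
Feasibility: ΣzᵢKᵢ = 1.751, Σzᵢ/Kᵢ = 1.197 — both > 1, two phases present.
Newton–Raphson from ψ = 0.69:
  ψ = 0.690: g = 0.1162, g' = -0.795 → ψ = 0.836
  ψ = 0.836: g = -0.0097, g' = -0.952 → ψ = 0.826
Converged at ψ = 0.826.
Then V = ψ·F = 0.8260·493.3 = 407.4 mol/h and L = F − V = 85.9 mol/h.

L = 85.9 mol/h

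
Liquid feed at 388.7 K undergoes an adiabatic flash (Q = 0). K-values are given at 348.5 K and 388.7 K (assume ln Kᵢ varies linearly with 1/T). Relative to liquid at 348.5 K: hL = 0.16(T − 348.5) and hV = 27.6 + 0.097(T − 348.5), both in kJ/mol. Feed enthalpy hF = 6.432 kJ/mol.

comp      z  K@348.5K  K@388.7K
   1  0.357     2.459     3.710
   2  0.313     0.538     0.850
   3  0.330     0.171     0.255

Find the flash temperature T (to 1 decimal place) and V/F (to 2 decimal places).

T = 356.4 K, V/F = 0.19

Adiabatic flash: solve Rachford–Rice at each trial T, then check hF = ψ·hV(T) + (1−ψ)·hL(T).
  T = 348.5 K: K = (2.459, 0.538, 0.171), RR gives ψ = 0.105, H_out = 2.899 kJ/mol
  T = 388.7 K: K = (3.710, 0.850, 0.255), RR gives ψ = 0.466, H_out = 18.126 kJ/mol
  T = 368.6 K: K = (3.054, 0.685, 0.211), RR gives ψ = 0.304, H_out = 11.218 kJ/mol
  T = 358.6 K: K = (2.750, 0.609, 0.191), RR gives ψ = 0.212, H_out = 7.334 kJ/mol
  T = 353.6 K: K = (2.604, 0.573, 0.181), RR gives ψ = 0.161, H_out = 5.219 kJ/mol
  T = 356.1 K: K = (2.677, 0.591, 0.186), RR gives ψ = 0.187, H_out = 6.294 kJ/mol
  T = 357.4 K: K = (2.715, 0.601, 0.188), RR gives ψ = 0.200, H_out = 6.839 kJ/mol
Linear interpolation between T = 356.1 (H_out = 6.294) and T = 357.4 (H_out = 6.839) on hF = 6.432 gives T ≈ 356.4 K, at which ψ = 0.19.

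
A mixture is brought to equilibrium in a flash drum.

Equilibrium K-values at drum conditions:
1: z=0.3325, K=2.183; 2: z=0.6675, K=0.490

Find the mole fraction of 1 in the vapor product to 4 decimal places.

Newton–Raphson from ψ = 0.5:
  ψ = 0.5000: g = -0.20979, g' = -0.4965 → ψ = 0.0775
  ψ = 0.0775: g = 0.00589, g' = -0.5787 → ψ = 0.0877
Converged at ψ = 0.0877.
Compositions from xᵢ = zᵢ/(1+ψ(Kᵢ−1)), yᵢ = Kᵢxᵢ:
  1: x = 0.3012, y = 0.6576
  2: x = 0.6988, y = 0.3424

y_1 = 0.6576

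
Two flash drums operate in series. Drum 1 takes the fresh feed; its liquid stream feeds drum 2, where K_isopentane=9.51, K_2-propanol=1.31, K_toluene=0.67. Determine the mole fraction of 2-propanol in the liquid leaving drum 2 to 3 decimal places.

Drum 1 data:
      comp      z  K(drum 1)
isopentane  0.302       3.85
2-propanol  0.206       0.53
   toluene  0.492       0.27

x_2-propanol (drum 2) = 0.184

Drum 1:
Newton–Raphson from ψ₁ = 0.63:
  ψ₁ = 0.630: g = -0.4946, g' = -1.305 → ψ₁ = 0.251
  ψ₁ = 0.251: g = -0.0475, g' = -1.286 → ψ₁ = 0.214
  ψ₁ = 0.214: g = 0.0015, g' = -1.371 → ψ₁ = 0.215
Converged at ψ₁ = 0.215.
Drum-1 compositions:
  isopentane: x = 0.187, y = 0.721
  2-propanol: x = 0.229, y = 0.121
  toluene: x = 0.584, y = 0.158
Drum-2 feed = drum-1 liquid: z₂ = (0.1873, 0.2292, 0.5836).
Drum 2:
Material balance + equilibrium reduce to Σ zᵢ(Kᵢ−1)/(1+ψ₂(Kᵢ−1)) = 0.
Check two-phase: ΣzᵢKᵢ = 2.472 > 1 and Σzᵢ/Kᵢ = 1.066 > 1, so g(0) = 1.472 > 0 and g(1) = -0.066 < 0.
Newton–Raphson from ψ₂ = 0.35:
  ψ₂ = 0.350: g = 0.2469, g' = -0.956 → ψ₂ = 0.608
  ψ₂ = 0.608: g = 0.0768, g' = -0.471 → ψ₂ = 0.772
  ψ₂ = 0.772: g = 0.0096, g' = -0.366 → ψ₂ = 0.798
Converged at ψ₂ = 0.798.
  isopentane: x = 0.024, y = 0.229
  2-propanol: x = 0.184, y = 0.241
  toluene: x = 0.792, y = 0.531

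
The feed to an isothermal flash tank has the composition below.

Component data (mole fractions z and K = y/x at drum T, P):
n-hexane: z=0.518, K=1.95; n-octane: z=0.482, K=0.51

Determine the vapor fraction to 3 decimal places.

ψ = 0.550

Newton–Raphson from ψ = 0.3:
  ψ = 0.300: g = 0.1061, g' = -0.442 → ψ = 0.540
  ψ = 0.540: g = 0.0041, g' = -0.418 → ψ = 0.550
Converged at ψ = 0.550.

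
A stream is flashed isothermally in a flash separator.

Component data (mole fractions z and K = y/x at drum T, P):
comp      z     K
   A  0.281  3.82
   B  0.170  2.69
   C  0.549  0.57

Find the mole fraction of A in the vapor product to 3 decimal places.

Let ψ = V/F and solve Σ zᵢ(Kᵢ−1)/(1+ψ(Kᵢ−1)) = 0.
Check two-phase: ΣzᵢKᵢ = 1.844 > 1 and Σzᵢ/Kᵢ = 1.100 > 1, so g(0) = 0.844 > 0 and g(1) = -0.100 < 0.
Iterate (Newton) starting at ψ = 0.63:
  ψ = 0.630: g = 0.1008, g' = -0.595 → ψ = 0.799
  ψ = 0.799: g = 0.0060, g' = -0.535 → ψ = 0.811
Converged at ψ = 0.811.
Compositions from xᵢ = zᵢ/(1+ψ(Kᵢ−1)), yᵢ = Kᵢxᵢ:
  A: x = 0.086, y = 0.327
  B: x = 0.072, y = 0.193
  C: x = 0.843, y = 0.480

y_A = 0.327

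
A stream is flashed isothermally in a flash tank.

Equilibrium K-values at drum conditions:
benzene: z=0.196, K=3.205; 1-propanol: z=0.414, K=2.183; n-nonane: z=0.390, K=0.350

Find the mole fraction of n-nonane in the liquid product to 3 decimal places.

Material balance + equilibrium reduce to Σ zᵢ(Kᵢ−1)/(1+V/F(Kᵢ−1)) = 0.
Check two-phase: ΣzᵢKᵢ = 1.668 > 1 and Σzᵢ/Kᵢ = 1.365 > 1, so g(0) = 0.668 > 0 and g(1) = -0.365 < 0.
Iterate (Newton) starting at V/F = 0.61:
  V/F = 0.610: g = 0.0487, g' = -0.821 → V/F = 0.669
  V/F = 0.669: g = -0.0008, g' = -0.852 → V/F = 0.668
Converged at V/F = 0.668.
Compositions from xᵢ = zᵢ/(1+V/F(Kᵢ−1)), yᵢ = Kᵢxᵢ:
  benzene: x = 0.079, y = 0.254
  1-propanol: x = 0.231, y = 0.505
  n-nonane: x = 0.690, y = 0.241

x_n-nonane = 0.690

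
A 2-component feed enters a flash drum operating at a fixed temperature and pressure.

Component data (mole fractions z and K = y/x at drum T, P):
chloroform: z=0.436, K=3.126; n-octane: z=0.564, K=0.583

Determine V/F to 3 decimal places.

V/F = 0.780

Rachford–Rice: g(V/F) = Σ zᵢ(Kᵢ−1)/(1+V/F(Kᵢ−1)) = 0.
Feasibility: ΣzᵢKᵢ = 1.692, Σzᵢ/Kᵢ = 1.107 — both > 1, two phases present.
Iterate (Newton) starting at V/F = 0.5:
  V/F = 0.500: g = 0.1522, g' = -0.620 → V/F = 0.746
  V/F = 0.746: g = 0.0173, g' = -0.501 → V/F = 0.780
Converged at V/F = 0.780.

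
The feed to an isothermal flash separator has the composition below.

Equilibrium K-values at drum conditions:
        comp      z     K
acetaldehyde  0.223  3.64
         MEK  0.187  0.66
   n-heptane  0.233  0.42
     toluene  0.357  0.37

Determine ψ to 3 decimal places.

Rachford–Rice: g(ψ) = Σ zᵢ(Kᵢ−1)/(1+ψ(Kᵢ−1)) = 0.
Check two-phase: ΣzᵢKᵢ = 1.165 > 1 and Σzᵢ/Kᵢ = 1.864 > 1, so g(0) = 0.165 > 0 and g(1) = -0.864 < 0.
Newton iteration, ψ⁰ = 0.5:
  ψ = 0.500: g = -0.3415, g' = -0.778 → ψ = 0.061
  ψ = 0.061: g = 0.0684, g' = -1.414 → ψ = 0.109
  ψ = 0.109: g = 0.0052, g' = -1.213 → ψ = 0.113
Converged at ψ = 0.113.

ψ = 0.113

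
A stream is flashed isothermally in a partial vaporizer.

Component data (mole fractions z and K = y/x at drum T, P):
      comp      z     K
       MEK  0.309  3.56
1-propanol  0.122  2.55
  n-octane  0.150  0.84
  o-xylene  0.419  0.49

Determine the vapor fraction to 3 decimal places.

Rachford–Rice: g(ψ) = Σ zᵢ(Kᵢ−1)/(1+ψ(Kᵢ−1)) = 0.
g(0) = ΣzᵢKᵢ − 1 = 0.742 and g(1) = 1 − Σzᵢ/Kᵢ = -0.168, so a root lies in (0, 1).
Newton–Raphson from ψ = 0.39:
  ψ = 0.390: g = 0.2213, g' = -0.795 → ψ = 0.668
  ψ = 0.668: g = 0.0336, g' = -0.602 → ψ = 0.724
  ψ = 0.724: g = 0.0003, g' = -0.593 → ψ = 0.725
Converged at ψ = 0.725.

ψ = 0.725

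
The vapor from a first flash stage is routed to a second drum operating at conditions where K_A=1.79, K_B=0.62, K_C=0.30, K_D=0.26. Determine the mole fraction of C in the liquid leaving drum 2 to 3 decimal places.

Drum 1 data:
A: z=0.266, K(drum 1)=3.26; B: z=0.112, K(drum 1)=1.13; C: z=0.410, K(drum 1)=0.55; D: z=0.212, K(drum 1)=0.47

x_C (drum 2) = 0.292

Drum 1:
Let ψ₁ = V/F and solve Σ zᵢ(Kᵢ−1)/(1+ψ₁(Kᵢ−1)) = 0.
Feasibility: ΣzᵢKᵢ = 1.319, Σzᵢ/Kᵢ = 1.377 — both > 1, two phases present.
Newton–Raphson from ψ₁ = 0.32:
  ψ₁ = 0.320: g = 0.0120, g' = -0.659 → ψ₁ = 0.338
Converged at ψ₁ = 0.338.
Drum-1 compositions:
  A: x = 0.151, y = 0.491
  B: x = 0.107, y = 0.121
  C: x = 0.484, y = 0.266
  D: x = 0.258, y = 0.121
Drum-2 feed = drum-1 vapor: z₂ = (0.4913, 0.1212, 0.2660, 0.1214).
Drum 2:
Let ψ₂ = V/F and solve Σ zᵢ(Kᵢ−1)/(1+ψ₂(Kᵢ−1)) = 0.
Check two-phase: ΣzᵢKᵢ = 1.066 > 1 and Σzᵢ/Kᵢ = 1.824 > 1, so g(0) = 0.066 > 0 and g(1) = -0.824 < 0.
Iterate (Newton) starting at ψ₂ = 0.5:
  ψ₂ = 0.500: g = -0.2077, g' = -0.660 → ψ₂ = 0.185
  ψ₂ = 0.185: g = -0.0291, g' = -0.515 → ψ₂ = 0.129
Converged at ψ₂ = 0.129.
  A: x = 0.446, y = 0.798
  B: x = 0.127, y = 0.079
  C: x = 0.292, y = 0.088
  D: x = 0.134, y = 0.035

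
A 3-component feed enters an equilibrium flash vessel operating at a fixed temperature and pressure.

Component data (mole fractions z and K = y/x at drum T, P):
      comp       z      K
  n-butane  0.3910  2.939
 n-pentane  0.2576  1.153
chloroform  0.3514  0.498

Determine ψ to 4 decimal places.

ψ = 0.8777

Newton iteration, ψ⁰ = 0.5:
  ψ = 0.5000: g = 0.18604, g' = -0.5420 → ψ = 0.8432
  ψ = 0.8432: g = 0.01675, g' = -0.4827 → ψ = 0.8779
  ψ = 0.8779: g = -0.00010, g' = -0.4891 → ψ = 0.8777
Converged at ψ = 0.8777.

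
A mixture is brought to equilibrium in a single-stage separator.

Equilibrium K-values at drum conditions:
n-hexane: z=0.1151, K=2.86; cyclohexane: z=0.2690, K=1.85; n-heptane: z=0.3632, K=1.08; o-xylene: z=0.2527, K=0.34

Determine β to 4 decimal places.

β = 0.6087

Material balance + equilibrium reduce to Σ zᵢ(Kᵢ−1)/(1+β(Kᵢ−1)) = 0.
Feasibility: ΣzᵢKᵢ = 1.3050, Σzᵢ/Kᵢ = 1.2652 — both > 1, two phases present.
Newton iteration, β⁰ = 0.5:
  β = 0.5000: g = 0.05039, g' = -0.4500 → β = 0.6120
  β = 0.6120: g = -0.00157, g' = -0.4831 → β = 0.6087
Converged at β = 0.6087.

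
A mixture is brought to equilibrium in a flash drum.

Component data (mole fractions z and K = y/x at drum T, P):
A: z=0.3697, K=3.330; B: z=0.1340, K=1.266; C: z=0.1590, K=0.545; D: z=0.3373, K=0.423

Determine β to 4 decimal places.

Material balance + equilibrium reduce to Σ zᵢ(Kᵢ−1)/(1+β(Kᵢ−1)) = 0.
Check two-phase: ΣzᵢKᵢ = 1.6301 > 1 and Σzᵢ/Kᵢ = 1.3060 > 1, so g(0) = 0.6301 > 0 and g(1) = -0.3060 < 0.
Iterate (Newton) starting at β = 0.5:
  β = 0.5000: g = 0.06215, g' = -0.7126 → β = 0.5872
  β = 0.5872: g = 0.00148, g' = -0.6831 → β = 0.5894
Converged at β = 0.5894.

β = 0.5894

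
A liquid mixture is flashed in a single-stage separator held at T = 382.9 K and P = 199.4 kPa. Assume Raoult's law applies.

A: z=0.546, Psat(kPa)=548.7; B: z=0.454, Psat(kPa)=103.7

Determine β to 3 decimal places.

Raoult's law: Kᵢ = Pᵢˢᵃᵗ/P = Pᵢˢᵃᵗ/199.4.
  K_A = 548.7/199.4 = 2.75176, K_B = 103.7/199.4 = 0.52006
Rachford–Rice: g(β) = Σ zᵢ(Kᵢ−1)/(1+β(Kᵢ−1)) = 0.
Check two-phase: ΣzᵢKᵢ = 1.739 > 1 and Σzᵢ/Kᵢ = 1.071 > 1, so g(0) = 0.739 > 0 and g(1) = -0.071 < 0.
Newton iteration, β⁰ = 0.5:
  β = 0.500: g = 0.2232, g' = -0.657 → β = 0.840
  β = 0.840: g = 0.0221, g' = -0.568 → β = 0.879
  β = 0.879: g = -0.0001, g' = -0.573 → β = 0.878
Converged at β = 0.878.

β = 0.878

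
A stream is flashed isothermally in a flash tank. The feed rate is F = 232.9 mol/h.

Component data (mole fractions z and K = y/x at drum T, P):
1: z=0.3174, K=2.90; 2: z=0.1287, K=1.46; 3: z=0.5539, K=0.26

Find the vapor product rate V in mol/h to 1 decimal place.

Newton–Raphson from V/F = 0.5:
  V/F = 0.5000: g = -0.29322, g' = -1.0835 → V/F = 0.2294
  V/F = 0.2294: g = -0.02013, g' = -1.0181 → V/F = 0.2096
  V/F = 0.2096: g = 0.00015, g' = -1.0336 → V/F = 0.2098
Converged at V/F = 0.2098.
Then V = V/F·F = 0.2098·232.9 = 48.9 mol/h and L = F − V = 184.0 mol/h.

V = 48.9 mol/h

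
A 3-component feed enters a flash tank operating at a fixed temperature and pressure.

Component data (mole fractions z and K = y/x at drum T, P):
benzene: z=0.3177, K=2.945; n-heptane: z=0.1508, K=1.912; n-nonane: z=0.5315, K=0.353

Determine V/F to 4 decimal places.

Material balance + equilibrium reduce to Σ zᵢ(Kᵢ−1)/(1+V/F(Kᵢ−1)) = 0.
g(0) = ΣzᵢKᵢ − 1 = 0.4116 and g(1) = 1 − Σzᵢ/Kᵢ = -0.6924, so a root lies in (0, 1).
Iterate (Newton) starting at V/F = 0.54:
  V/F = 0.5400: g = -0.13501, g' = -0.8678 → V/F = 0.3844
  V/F = 0.3844: g = -0.00233, g' = -0.8564 → V/F = 0.3817
Converged at V/F = 0.3817.

V/F = 0.3817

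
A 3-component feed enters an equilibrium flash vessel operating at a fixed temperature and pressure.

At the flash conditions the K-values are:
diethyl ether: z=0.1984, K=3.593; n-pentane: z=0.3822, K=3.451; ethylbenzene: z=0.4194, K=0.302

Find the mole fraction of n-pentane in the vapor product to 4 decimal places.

y_n-pentane = 0.5020

Rachford–Rice: g(ψ) = Σ zᵢ(Kᵢ−1)/(1+ψ(Kᵢ−1)) = 0.
Check two-phase: ΣzᵢKᵢ = 2.1585 > 1 and Σzᵢ/Kᵢ = 1.5547 > 1, so g(0) = 1.1585 > 0 and g(1) = -0.5547 < 0.
Iterate (Newton) starting at ψ = 0.5:
  ψ = 0.5000: g = 0.19526, g' = -1.1987 → ψ = 0.6629
  ψ = 0.6629: g = 0.00127, g' = -1.2215 → ψ = 0.6639
Converged at ψ = 0.6639.
Compositions from xᵢ = zᵢ/(1+ψ(Kᵢ−1)), yᵢ = Kᵢxᵢ:
  diethyl ether: x = 0.0729, y = 0.2619
  n-pentane: x = 0.1455, y = 0.5020
  ethylbenzene: x = 0.7816, y = 0.2361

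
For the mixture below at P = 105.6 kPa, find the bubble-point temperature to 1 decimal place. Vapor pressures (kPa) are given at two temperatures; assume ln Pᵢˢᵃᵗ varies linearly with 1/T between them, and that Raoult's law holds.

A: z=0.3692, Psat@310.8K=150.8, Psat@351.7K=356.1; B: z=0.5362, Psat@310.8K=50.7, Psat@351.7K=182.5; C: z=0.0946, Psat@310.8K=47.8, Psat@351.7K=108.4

Bubble-point temperature: ΣzᵢPᵢˢᵃᵗ(T) = P. Interpolate ln Pᵢˢᵃᵗ = aᵢ + bᵢ/T.
  T = 310.8 K: ΣzᵢPᵢˢᵃᵗ = 87.38 kPa
  T = 351.7 K: ΣzᵢPᵢˢᵃᵗ = 239.58 kPa
  T = 331.2 K: ΣzᵢPᵢˢᵃᵗ = 148.31 kPa
  T = 321.0 K: ΣzᵢPᵢˢᵃᵗ = 114.64 kPa
  T = 315.9 K: ΣzᵢPᵢˢᵃᵗ = 100.27 kPa
  T = 318.4 K: ΣzᵢPᵢˢᵃᵗ = 107.12 kPa
  T = 317.1 K: ΣzᵢPᵢˢᵃᵗ = 103.51 kPa
Interpolating between 317.1 K and 318.4 K gives T ≈ 317.9 K.

T = 317.9 K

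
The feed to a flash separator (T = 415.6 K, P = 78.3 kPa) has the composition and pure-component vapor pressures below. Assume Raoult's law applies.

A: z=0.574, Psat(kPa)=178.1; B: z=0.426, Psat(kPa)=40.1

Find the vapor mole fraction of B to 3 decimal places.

Raoult's law: Kᵢ = Pᵢˢᵃᵗ/P = Pᵢˢᵃᵗ/78.3.
  K_A = 178.1/78.3 = 2.27458, K_B = 40.1/78.3 = 0.51213
Binary case is linear: z₁(K₁−1)(1+V/F(K₂−1)) + z₂(K₂−1)(1+V/F(K₁−1)) = 0
⇒ V/F = [z₁(K₁−1)+z₂(K₂−1)] / [−(K₁−1)(K₂−1)] = 0.5238/0.6218 = 0.842
Compositions from xᵢ = zᵢ/(1+V/F(Kᵢ−1)), yᵢ = Kᵢxᵢ:
  A: x = 0.277, y = 0.630
  B: x = 0.723, y = 0.370

y_B = 0.370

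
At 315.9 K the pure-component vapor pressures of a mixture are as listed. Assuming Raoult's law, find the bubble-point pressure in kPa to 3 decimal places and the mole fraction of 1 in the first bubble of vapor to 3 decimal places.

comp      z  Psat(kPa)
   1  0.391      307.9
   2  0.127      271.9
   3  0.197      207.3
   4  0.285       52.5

Pbub = 210.721 kPa, y_1 = 0.571

At the bubble point ψ → 0, so ΣzᵢKᵢ = 1 with Kᵢ = Pᵢˢᵃᵗ/P ⇒ P = ΣzᵢPᵢˢᵃᵗ.
P = 0.391·307.9 + 0.127·271.9 + 0.197·207.3 + 0.285·52.5 = 210.721 kPa
yᵢ = zᵢPᵢˢᵃᵗ/P ⇒ y_1 = 0.391·307.9/210.721 = 0.571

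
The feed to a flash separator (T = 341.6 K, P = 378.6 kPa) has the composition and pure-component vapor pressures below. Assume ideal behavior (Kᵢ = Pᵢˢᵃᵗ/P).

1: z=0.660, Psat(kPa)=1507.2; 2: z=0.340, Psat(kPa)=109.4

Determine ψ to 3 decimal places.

Raoult's law: Kᵢ = Pᵢˢᵃᵗ/P = Pᵢˢᵃᵗ/378.6.
  K_1 = 1507.2/378.6 = 3.98098, K_2 = 109.4/378.6 = 0.28896
Material balance + equilibrium reduce to Σ zᵢ(Kᵢ−1)/(1+ψ(Kᵢ−1)) = 0.
Check two-phase: ΣzᵢKᵢ = 2.726 > 1 and Σzᵢ/Kᵢ = 1.342 > 1, so g(0) = 1.726 > 0 and g(1) = -0.342 < 0.
Binary case is linear: z₁(K₁−1)(1+ψ(K₂−1)) + z₂(K₂−1)(1+ψ(K₁−1)) = 0
⇒ ψ = [z₁(K₁−1)+z₂(K₂−1)] / [−(K₁−1)(K₂−1)] = 1.7257/2.1196 = 0.814

ψ = 0.814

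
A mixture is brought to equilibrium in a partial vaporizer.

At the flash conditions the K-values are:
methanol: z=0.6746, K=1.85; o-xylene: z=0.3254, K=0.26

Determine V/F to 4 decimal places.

Iterate (Newton) starting at V/F = 0.54:
  V/F = 0.5400: g = -0.00804, g' = -0.7233 → V/F = 0.5289
  V/F = 0.5289: g = -0.00006, g' = -0.7130 → V/F = 0.5288
Converged at V/F = 0.5288.

V/F = 0.5288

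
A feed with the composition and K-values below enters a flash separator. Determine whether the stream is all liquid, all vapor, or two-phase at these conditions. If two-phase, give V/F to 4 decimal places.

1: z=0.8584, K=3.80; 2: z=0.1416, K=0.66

all vapor

ΣzᵢKᵢ = 3.3554; Σzᵢ/Kᵢ = 0.4404.
Since Σzᵢ/Kᵢ < 1 the mixture is above its dew point — single vapor phase.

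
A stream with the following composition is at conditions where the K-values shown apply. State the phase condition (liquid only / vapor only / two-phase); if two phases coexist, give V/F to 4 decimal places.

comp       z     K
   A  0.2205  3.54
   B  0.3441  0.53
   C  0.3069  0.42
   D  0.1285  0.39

ΣzᵢKᵢ = 1.1420; Σzᵢ/Kᵢ = 1.7717.
Both exceed 1, so a two-phase solution exists.
Iterate (Newton) starting at ψ = 0.5:
  ψ = 0.5000: g = -0.32817, g' = -0.7098 → ψ = 0.0376
  ψ = 0.0376: g = 0.08438, g' = -1.4220 → ψ = 0.0970
  ψ = 0.0970: g = 0.00802, g' = -1.1693 → ψ = 0.1038
  ψ = 0.1038: g = 0.00008, g' = -1.1462 → ψ = 0.1039
Converged at ψ = 0.1039.

two-phase, V/F = 0.1039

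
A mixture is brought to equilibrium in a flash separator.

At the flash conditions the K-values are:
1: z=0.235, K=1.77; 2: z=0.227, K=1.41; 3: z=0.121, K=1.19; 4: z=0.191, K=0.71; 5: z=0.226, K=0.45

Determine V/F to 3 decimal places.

V/F = 0.471

Newton iteration, V/F⁰ = 0.5:
  V/F = 0.500: g = -0.0074, g' = -0.255 → V/F = 0.471
Converged at V/F = 0.471.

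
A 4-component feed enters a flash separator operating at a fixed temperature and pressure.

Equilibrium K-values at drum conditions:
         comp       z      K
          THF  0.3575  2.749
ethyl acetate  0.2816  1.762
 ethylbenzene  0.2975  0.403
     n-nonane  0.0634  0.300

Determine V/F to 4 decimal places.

V/F = 0.7393

Material balance + equilibrium reduce to Σ zᵢ(Kᵢ−1)/(1+V/F(Kᵢ−1)) = 0.
g(0) = ΣzᵢKᵢ − 1 = 0.6179 and g(1) = 1 − Σzᵢ/Kᵢ = -0.2394, so a root lies in (0, 1).
Iterate (Newton) starting at V/F = 0.48:
  V/F = 0.4800: g = 0.18124, g' = -0.6896 → V/F = 0.7428
  V/F = 0.7428: g = -0.00260, g' = -0.7507 → V/F = 0.7393
Converged at V/F = 0.7393.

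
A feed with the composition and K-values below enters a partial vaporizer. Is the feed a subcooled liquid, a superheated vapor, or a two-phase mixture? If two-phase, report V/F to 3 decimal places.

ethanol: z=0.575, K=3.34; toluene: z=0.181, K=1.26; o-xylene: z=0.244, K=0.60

ΣzᵢKᵢ = 2.295; Σzᵢ/Kᵢ = 0.722.
Since Σzᵢ/Kᵢ < 1 the mixture is above its dew point — single vapor phase.

superheated vapor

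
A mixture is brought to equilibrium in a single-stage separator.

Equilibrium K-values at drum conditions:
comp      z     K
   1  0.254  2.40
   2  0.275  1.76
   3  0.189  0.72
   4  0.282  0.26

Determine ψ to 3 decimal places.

ψ = 0.451

Rachford–Rice: g(ψ) = Σ zᵢ(Kᵢ−1)/(1+ψ(Kᵢ−1)) = 0.
g(0) = ΣzᵢKᵢ − 1 = 0.303 and g(1) = 1 − Σzᵢ/Kᵢ = -0.609, so a root lies in (0, 1).
Newton–Raphson from ψ = 0.68:
  ψ = 0.680: g = -0.1655, g' = -0.848 → ψ = 0.485
  ψ = 0.485: g = -0.0222, g' = -0.657 → ψ = 0.451
Converged at ψ = 0.451.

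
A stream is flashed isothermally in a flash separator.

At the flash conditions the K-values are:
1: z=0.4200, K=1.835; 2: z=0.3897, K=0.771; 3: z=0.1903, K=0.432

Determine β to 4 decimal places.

Rachford–Rice: g(β) = Σ zᵢ(Kᵢ−1)/(1+β(Kᵢ−1)) = 0.
Check two-phase: ΣzᵢKᵢ = 1.1534 > 1 and Σzᵢ/Kᵢ = 1.1748 > 1, so g(0) = 0.1534 > 0 and g(1) = -0.1748 < 0.
Newton iteration, β⁰ = 0.38:
  β = 0.3800: g = 0.03064, g' = -0.2931 → β = 0.4845
  β = 0.4845: g = 0.00017, g' = -0.2912 → β = 0.4851
Converged at β = 0.4851.

β = 0.4851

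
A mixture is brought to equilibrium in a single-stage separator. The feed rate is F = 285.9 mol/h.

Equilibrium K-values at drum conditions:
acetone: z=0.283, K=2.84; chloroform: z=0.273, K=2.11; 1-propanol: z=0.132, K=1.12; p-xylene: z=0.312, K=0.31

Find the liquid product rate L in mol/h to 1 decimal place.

Let β = V/F and solve Σ zᵢ(Kᵢ−1)/(1+β(Kᵢ−1)) = 0.
g(0) = ΣzᵢKᵢ − 1 = 0.624 and g(1) = 1 − Σzᵢ/Kᵢ = -0.353, so a root lies in (0, 1).
Newton iteration, β⁰ = 0.42:
  β = 0.420: g = 0.2124, g' = -0.758 → β = 0.700
  β = 0.700: g = -0.0039, g' = -0.847 → β = 0.696
Converged at β = 0.696.
Then V = β·F = 0.6957·285.9 = 198.9 mol/h and L = F − V = 87.0 mol/h.

L = 87.0 mol/h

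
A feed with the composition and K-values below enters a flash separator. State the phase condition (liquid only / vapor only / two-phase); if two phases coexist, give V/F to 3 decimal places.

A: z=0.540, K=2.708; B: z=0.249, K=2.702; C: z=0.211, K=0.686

vapor only

ΣzᵢKᵢ = 2.280; Σzᵢ/Kᵢ = 0.599.
Since Σzᵢ/Kᵢ < 1 the mixture is above its dew point — single vapor phase.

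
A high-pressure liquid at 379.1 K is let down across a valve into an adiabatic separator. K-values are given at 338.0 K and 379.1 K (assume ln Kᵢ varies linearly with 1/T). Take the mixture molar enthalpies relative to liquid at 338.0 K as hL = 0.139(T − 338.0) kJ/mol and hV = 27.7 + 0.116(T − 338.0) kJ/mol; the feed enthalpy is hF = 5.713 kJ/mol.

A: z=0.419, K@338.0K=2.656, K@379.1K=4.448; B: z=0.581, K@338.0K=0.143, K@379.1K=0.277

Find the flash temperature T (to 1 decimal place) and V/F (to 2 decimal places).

T = 343.0 K, V/F = 0.18

Adiabatic flash: solve Rachford–Rice at each trial T, then check hF = ψ·hV(T) + (1−ψ)·hL(T).
  T = 338.0 K: K = (2.656, 0.143), RR gives ψ = 0.138, H_out = 3.825 kJ/mol
  T = 379.1 K: K = (4.448, 0.277), RR gives ψ = 0.411, H_out = 16.710 kJ/mol
  T = 358.6 K: K = (3.490, 0.203), RR gives ψ = 0.292, H_out = 10.825 kJ/mol
  T = 348.3 K: K = (3.057, 0.171), RR gives ψ = 0.223, H_out = 7.560 kJ/mol
  T = 343.1 K: K = (2.851, 0.157), RR gives ψ = 0.183, H_out = 5.752 kJ/mol
  T = 340.6 K: K = (2.754, 0.150), RR gives ψ = 0.162, H_out = 4.829 kJ/mol
  T = 341.9 K: K = (2.804, 0.153), RR gives ψ = 0.173, H_out = 5.314 kJ/mol
Linear interpolation between T = 341.9 (H_out = 5.314) and T = 343.1 (H_out = 5.752) on hF = 5.713 gives T ≈ 343.0 K, at which ψ = 0.18.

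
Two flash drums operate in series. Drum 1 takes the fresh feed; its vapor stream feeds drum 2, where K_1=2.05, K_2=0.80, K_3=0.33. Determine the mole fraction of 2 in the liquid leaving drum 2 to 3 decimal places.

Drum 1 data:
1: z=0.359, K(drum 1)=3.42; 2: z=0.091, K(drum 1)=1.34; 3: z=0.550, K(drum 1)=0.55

Drum 1:
Rachford–Rice: g(ψ₁) = Σ zᵢ(Kᵢ−1)/(1+ψ₁(Kᵢ−1)) = 0.
g(0) = ΣzᵢKᵢ − 1 = 0.652 and g(1) = 1 − Σzᵢ/Kᵢ = -0.173, so a root lies in (0, 1).
Newton iteration, ψ₁⁰ = 0.69:
  ψ₁ = 0.690: g = -0.0085, g' = -0.536 → ψ₁ = 0.674
Converged at ψ₁ = 0.674.
Drum-1 compositions:
  1: x = 0.136, y = 0.467
  2: x = 0.074, y = 0.099
  3: x = 0.790, y = 0.434
Drum-2 feed = drum-1 vapor: z₂ = (0.4665, 0.0992, 0.4343).
Drum 2:
Let ψ₂ = V/F and solve Σ zᵢ(Kᵢ−1)/(1+ψ₂(Kᵢ−1)) = 0.
g(0) = ΣzᵢKᵢ − 1 = 0.179 and g(1) = 1 − Σzᵢ/Kᵢ = -0.668, so a root lies in (0, 1).
Newton iteration, ψ₂⁰ = 0.44:
  ψ₂ = 0.440: g = -0.0993, g' = -0.637 → ψ₂ = 0.284
  ψ₂ = 0.284: g = -0.0032, g' = -0.607 → ψ₂ = 0.279
Converged at ψ₂ = 0.279.
  1: x = 0.361, y = 0.740
  2: x = 0.105, y = 0.084
  3: x = 0.534, y = 0.176

x_2 (drum 2) = 0.105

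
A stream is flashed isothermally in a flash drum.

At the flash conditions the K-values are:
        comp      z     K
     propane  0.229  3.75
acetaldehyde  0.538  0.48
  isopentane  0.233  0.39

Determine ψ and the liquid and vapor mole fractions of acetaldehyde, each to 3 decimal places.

ψ = 0.138, x_acetaldehyde = 0.580, y_acetaldehyde = 0.278

Let ψ = V/F and solve Σ zᵢ(Kᵢ−1)/(1+ψ(Kᵢ−1)) = 0.
Check two-phase: ΣzᵢKᵢ = 1.208 > 1 and Σzᵢ/Kᵢ = 1.779 > 1, so g(0) = 0.208 > 0 and g(1) = -0.779 < 0.
Newton iteration, ψ⁰ = 0.5:
  ψ = 0.500: g = -0.3174, g' = -0.752 → ψ = 0.078
  ψ = 0.078: g = 0.0777, g' = -1.428 → ψ = 0.132
  ψ = 0.132: g = 0.0066, g' = -1.201 → ψ = 0.138
Converged at ψ = 0.138.
Compositions from xᵢ = zᵢ/(1+ψ(Kᵢ−1)), yᵢ = Kᵢxᵢ:
  propane: x = 0.166, y = 0.623
  acetaldehyde: x = 0.580, y = 0.278
  isopentane: x = 0.254, y = 0.099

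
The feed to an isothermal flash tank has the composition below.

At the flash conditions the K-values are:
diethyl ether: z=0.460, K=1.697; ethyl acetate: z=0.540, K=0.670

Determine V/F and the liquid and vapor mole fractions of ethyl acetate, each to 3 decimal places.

V/F = 0.619, x_ethyl acetate = 0.679, y_ethyl acetate = 0.455

Material balance + equilibrium reduce to Σ zᵢ(Kᵢ−1)/(1+V/F(Kᵢ−1)) = 0.
g(0) = ΣzᵢKᵢ − 1 = 0.142 and g(1) = 1 − Σzᵢ/Kᵢ = -0.077, so a root lies in (0, 1).
Iterate (Newton) starting at V/F = 0.33:
  V/F = 0.330: g = 0.0607, g' = -0.222 → V/F = 0.604
  V/F = 0.604: g = 0.0031, g' = -0.202 → V/F = 0.619
Converged at V/F = 0.619.
Compositions from xᵢ = zᵢ/(1+V/F(Kᵢ−1)), yᵢ = Kᵢxᵢ:
  diethyl ether: x = 0.321, y = 0.545
  ethyl acetate: x = 0.679, y = 0.455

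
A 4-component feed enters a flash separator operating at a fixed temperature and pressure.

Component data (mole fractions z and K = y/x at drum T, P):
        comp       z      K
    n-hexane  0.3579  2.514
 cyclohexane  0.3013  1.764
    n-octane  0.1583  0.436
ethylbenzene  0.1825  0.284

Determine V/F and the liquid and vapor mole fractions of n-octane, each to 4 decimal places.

Rachford–Rice: g(V/F) = Σ zᵢ(Kᵢ−1)/(1+V/F(Kᵢ−1)) = 0.
Check two-phase: ΣzᵢKᵢ = 1.5521 > 1 and Σzᵢ/Kᵢ = 1.3188 > 1, so g(0) = 0.5521 > 0 and g(1) = -0.3188 < 0.
Newton–Raphson from V/F = 0.5:
  V/F = 0.5000: g = 0.14708, g' = -0.6825 → V/F = 0.7155
  V/F = 0.7155: g = -0.00869, g' = -0.7974 → V/F = 0.7046
  V/F = 0.7046: g = -0.00006, g' = -0.7861 → V/F = 0.7045
Converged at V/F = 0.7045.
Compositions from xᵢ = zᵢ/(1+V/F(Kᵢ−1)), yᵢ = Kᵢxᵢ:
  n-hexane: x = 0.1732, y = 0.4354
  cyclohexane: x = 0.1959, y = 0.3455
  n-octane: x = 0.2627, y = 0.1145
  ethylbenzene: x = 0.3683, y = 0.1046

V/F = 0.7045, x_n-octane = 0.2627, y_n-octane = 0.1145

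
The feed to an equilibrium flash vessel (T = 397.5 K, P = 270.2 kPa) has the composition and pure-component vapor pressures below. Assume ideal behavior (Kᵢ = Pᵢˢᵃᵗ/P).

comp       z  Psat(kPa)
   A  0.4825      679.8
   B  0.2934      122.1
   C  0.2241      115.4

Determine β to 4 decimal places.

β = 0.5218

Raoult's law: Kᵢ = Pᵢˢᵃᵗ/P = Pᵢˢᵃᵗ/270.2.
  K_A = 679.8/270.2 = 2.515914, K_B = 122.1/270.2 = 0.451887, K_C = 115.4/270.2 = 0.427091
Material balance + equilibrium reduce to Σ zᵢ(Kᵢ−1)/(1+β(Kᵢ−1)) = 0.
Check two-phase: ΣzᵢKᵢ = 1.4422 > 1 and Σzᵢ/Kᵢ = 1.3658 > 1, so g(0) = 0.4422 > 0 and g(1) = -0.3658 < 0.
Newton–Raphson from β = 0.5:
  β = 0.5000: g = 0.01461, g' = -0.6705 → β = 0.5218
Converged at β = 0.5218.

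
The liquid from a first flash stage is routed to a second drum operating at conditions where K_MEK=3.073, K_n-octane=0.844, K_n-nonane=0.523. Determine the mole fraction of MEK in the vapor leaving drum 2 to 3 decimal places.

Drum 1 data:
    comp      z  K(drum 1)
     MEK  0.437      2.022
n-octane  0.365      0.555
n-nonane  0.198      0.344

y_MEK (drum 2) = 0.390

Drum 1:
Let ψ₁ = V/F and solve Σ zᵢ(Kᵢ−1)/(1+ψ₁(Kᵢ−1)) = 0.
Check two-phase: ΣzᵢKᵢ = 1.154 > 1 and Σzᵢ/Kᵢ = 1.449 > 1, so g(0) = 0.154 > 0 and g(1) = -0.449 < 0.
Newton–Raphson from ψ₁ = 0.5:
  ψ₁ = 0.500: g = -0.1066, g' = -0.508 → ψ₁ = 0.290
  ψ₁ = 0.290: g = -0.0025, g' = -0.497 → ψ₁ = 0.285
Converged at ψ₁ = 0.285.
Drum-1 compositions:
  MEK: x = 0.338, y = 0.684
  n-octane: x = 0.418, y = 0.232
  n-nonane: x = 0.244, y = 0.084
Drum-2 feed = drum-1 liquid: z₂ = (0.3384, 0.4181, 0.2436).
Drum 2:
Let ψ₂ = V/F and solve Σ zᵢ(Kᵢ−1)/(1+ψ₂(Kᵢ−1)) = 0.
Feasibility: ΣzᵢKᵢ = 1.520, Σzᵢ/Kᵢ = 1.071 — both > 1, two phases present.
Newton–Raphson from ψ₂ = 0.61:
  ψ₂ = 0.610: g = 0.0738, g' = -0.406 → ψ₂ = 0.792
  ψ₂ = 0.792: g = 0.0045, g' = -0.365 → ψ₂ = 0.804
Converged at ψ₂ = 0.804.
  MEK: x = 0.127, y = 0.390
  n-octane: x = 0.478, y = 0.403
  n-nonane: x = 0.395, y = 0.207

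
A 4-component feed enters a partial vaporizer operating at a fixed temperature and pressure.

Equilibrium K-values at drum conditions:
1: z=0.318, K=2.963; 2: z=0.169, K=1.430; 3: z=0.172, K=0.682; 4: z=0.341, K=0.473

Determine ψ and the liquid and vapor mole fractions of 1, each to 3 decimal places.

ψ = 0.628, x_1 = 0.142, y_1 = 0.422

Rachford–Rice: g(ψ) = Σ zᵢ(Kᵢ−1)/(1+ψ(Kᵢ−1)) = 0.
Check two-phase: ΣzᵢKᵢ = 1.463 > 1 and Σzᵢ/Kᵢ = 1.199 > 1, so g(0) = 0.463 > 0 and g(1) = -0.199 < 0.
Iterate (Newton) starting at ψ = 0.5:
  ψ = 0.500: g = 0.0658, g' = -0.532 → ψ = 0.624
  ψ = 0.624: g = 0.0021, g' = -0.504 → ψ = 0.628
Converged at ψ = 0.628.
Compositions from xᵢ = zᵢ/(1+ψ(Kᵢ−1)), yᵢ = Kᵢxᵢ:
  1: x = 0.142, y = 0.422
  2: x = 0.133, y = 0.190
  3: x = 0.215, y = 0.147
  4: x = 0.510, y = 0.241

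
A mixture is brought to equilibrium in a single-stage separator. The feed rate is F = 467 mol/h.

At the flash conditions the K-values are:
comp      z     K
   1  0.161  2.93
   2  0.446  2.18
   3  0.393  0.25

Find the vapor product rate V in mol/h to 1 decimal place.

V = 241.9 mol/h

Rachford–Rice: g(ψ) = Σ zᵢ(Kᵢ−1)/(1+ψ(Kᵢ−1)) = 0.
Check two-phase: ΣzᵢKᵢ = 1.542 > 1 and Σzᵢ/Kᵢ = 1.832 > 1, so g(0) = 0.542 > 0 and g(1) = -0.832 < 0.
Iterate (Newton) starting at ψ = 0.67:
  ψ = 0.670: g = -0.1630, g' = -1.201 → ψ = 0.534
  ψ = 0.534: g = -0.0160, g' = -0.994 → ψ = 0.518
Converged at ψ = 0.518.
Then V = ψ·F = 0.5180·467 = 241.9 mol/h and L = F − V = 225.1 mol/h.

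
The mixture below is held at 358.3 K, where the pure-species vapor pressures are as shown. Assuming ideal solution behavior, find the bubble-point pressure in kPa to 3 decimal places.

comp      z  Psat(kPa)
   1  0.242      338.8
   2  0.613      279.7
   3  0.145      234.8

Pbub = 287.492 kPa

At the bubble point ψ → 0, so ΣzᵢKᵢ = 1 with Kᵢ = Pᵢˢᵃᵗ/P ⇒ P = ΣzᵢPᵢˢᵃᵗ.
P = 0.242·338.8 + 0.613·279.7 + 0.145·234.8 = 287.492 kPa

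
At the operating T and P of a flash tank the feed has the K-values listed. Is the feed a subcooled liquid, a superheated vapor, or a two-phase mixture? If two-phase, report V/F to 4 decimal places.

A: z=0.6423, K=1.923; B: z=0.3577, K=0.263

ΣzᵢKᵢ = 1.3292; Σzᵢ/Kᵢ = 1.6941.
Both exceed 1, so a two-phase solution exists.
Binary case is linear: z₁(K₁−1)(1+ψ(K₂−1)) + z₂(K₂−1)(1+ψ(K₁−1)) = 0
⇒ ψ = [z₁(K₁−1)+z₂(K₂−1)] / [−(K₁−1)(K₂−1)] = 0.32922/0.68025 = 0.4840

two-phase, V/F = 0.4840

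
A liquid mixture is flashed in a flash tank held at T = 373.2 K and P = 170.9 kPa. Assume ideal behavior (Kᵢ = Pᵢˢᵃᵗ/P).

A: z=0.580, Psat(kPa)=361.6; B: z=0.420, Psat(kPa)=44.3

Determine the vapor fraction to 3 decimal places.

ψ = 0.407

Raoult's law: Kᵢ = Pᵢˢᵃᵗ/P = Pᵢˢᵃᵗ/170.9.
  K_A = 361.6/170.9 = 2.11586, K_B = 44.3/170.9 = 0.25922
Binary case is linear: z₁(K₁−1)(1+ψ(K₂−1)) + z₂(K₂−1)(1+ψ(K₁−1)) = 0
⇒ ψ = [z₁(K₁−1)+z₂(K₂−1)] / [−(K₁−1)(K₂−1)] = 0.3361/0.8266 = 0.407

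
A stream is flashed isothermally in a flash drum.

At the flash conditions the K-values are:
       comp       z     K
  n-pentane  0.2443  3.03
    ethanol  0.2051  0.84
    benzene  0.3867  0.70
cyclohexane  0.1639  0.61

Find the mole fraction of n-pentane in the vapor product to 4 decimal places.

y_n-pentane = 0.3733

Iterate (Newton) starting at V/F = 0.5:
  V/F = 0.5000: g = -0.00544, g' = -0.3408 → V/F = 0.4840
  V/F = 0.4840: g = 0.00006, g' = -0.3478 → V/F = 0.4842
Converged at V/F = 0.4842.
Compositions from xᵢ = zᵢ/(1+V/F(Kᵢ−1)), yᵢ = Kᵢxᵢ:
  n-pentane: x = 0.1232, y = 0.3733
  ethanol: x = 0.2223, y = 0.1868
  benzene: x = 0.4524, y = 0.3167
  cyclohexane: x = 0.2021, y = 0.1233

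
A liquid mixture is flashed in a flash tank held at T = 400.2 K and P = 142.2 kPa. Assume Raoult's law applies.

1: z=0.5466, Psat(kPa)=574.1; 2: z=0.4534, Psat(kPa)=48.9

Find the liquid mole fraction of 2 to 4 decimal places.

x_2 = 0.8224

Raoult's law: Kᵢ = Pᵢˢᵃᵗ/P = Pᵢˢᵃᵗ/142.2.
  K_1 = 574.1/142.2 = 4.037271, K_2 = 48.9/142.2 = 0.343882
Rachford–Rice: g(ψ) = Σ zᵢ(Kᵢ−1)/(1+ψ(Kᵢ−1)) = 0.
Feasibility: ΣzᵢKᵢ = 2.3627, Σzᵢ/Kᵢ = 1.4539 — both > 1, two phases present.
Binary case is linear: z₁(K₁−1)(1+ψ(K₂−1)) + z₂(K₂−1)(1+ψ(K₁−1)) = 0
⇒ ψ = [z₁(K₁−1)+z₂(K₂−1)] / [−(K₁−1)(K₂−1)] = 1.36269/1.99281 = 0.6838
Compositions from xᵢ = zᵢ/(1+ψ(Kᵢ−1)), yᵢ = Kᵢxᵢ:
  1: x = 0.1776, y = 0.7172
  2: x = 0.8224, y = 0.2828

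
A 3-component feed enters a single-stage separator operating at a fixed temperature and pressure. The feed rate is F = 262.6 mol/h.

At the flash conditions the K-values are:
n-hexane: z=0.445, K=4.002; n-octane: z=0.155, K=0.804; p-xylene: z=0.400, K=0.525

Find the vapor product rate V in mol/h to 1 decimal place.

V = 232.7 mol/h

Newton iteration, ψ⁰ = 0.42:
  ψ = 0.420: g = 0.3204, g' = -0.932 → ψ = 0.764
  ψ = 0.764: g = 0.0719, g' = -0.600 → ψ = 0.883
  ψ = 0.883: g = 0.0017, g' = -0.577 → ψ = 0.886
Converged at ψ = 0.886.
Then V = ψ·F = 0.8863·262.6 = 232.7 mol/h and L = F − V = 29.9 mol/h.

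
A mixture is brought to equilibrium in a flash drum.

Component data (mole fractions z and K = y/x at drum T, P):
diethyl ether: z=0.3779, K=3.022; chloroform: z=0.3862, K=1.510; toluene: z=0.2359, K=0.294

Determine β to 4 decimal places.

β = 0.8520

Newton iteration, β⁰ = 0.5:
  β = 0.5000: g = 0.27950, g' = -0.7267 → β = 0.8846
  β = 0.8846: g = -0.03383, g' = -1.0804 → β = 0.8533
  β = 0.8533: g = -0.00129, g' = -1.0007 → β = 0.8520
Converged at β = 0.8520.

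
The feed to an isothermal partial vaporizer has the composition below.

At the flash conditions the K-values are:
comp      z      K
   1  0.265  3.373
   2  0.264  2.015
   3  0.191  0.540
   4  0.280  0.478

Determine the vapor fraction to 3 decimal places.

Material balance + equilibrium reduce to Σ zᵢ(Kᵢ−1)/(1+ψ(Kᵢ−1)) = 0.
Check two-phase: ΣzᵢKᵢ = 1.663 > 1 and Σzᵢ/Kᵢ = 1.149 > 1, so g(0) = 0.663 > 0 and g(1) = -0.149 < 0.
Iterate (Newton) starting at ψ = 0.38:
  ψ = 0.380: g = 0.2352, g' = -0.732 → ψ = 0.701
  ψ = 0.701: g = 0.0323, g' = -0.581 → ψ = 0.757
Converged at ψ = 0.757.

ψ = 0.757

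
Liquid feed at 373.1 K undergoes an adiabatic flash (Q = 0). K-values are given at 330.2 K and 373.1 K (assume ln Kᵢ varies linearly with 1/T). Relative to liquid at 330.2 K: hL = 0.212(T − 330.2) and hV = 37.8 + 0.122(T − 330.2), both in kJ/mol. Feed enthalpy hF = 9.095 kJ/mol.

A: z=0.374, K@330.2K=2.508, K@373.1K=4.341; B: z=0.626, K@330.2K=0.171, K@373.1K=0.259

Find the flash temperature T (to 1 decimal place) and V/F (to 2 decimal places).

T = 344.8 K, V/F = 0.16

Adiabatic flash: solve Rachford–Rice at each trial T, then check hF = ψ·hV(T) + (1−ψ)·hL(T).
  T = 330.2 K: K = (2.508, 0.171), RR gives ψ = 0.036, H_out = 1.362 kJ/mol
  T = 373.1 K: K = (4.341, 0.259), RR gives ψ = 0.317, H_out = 19.865 kJ/mol
  T = 351.6 K: K = (3.353, 0.213), RR gives ψ = 0.209, H_out = 12.042 kJ/mol
  T = 340.9 K: K = (2.913, 0.192), RR gives ψ = 0.135, H_out = 7.256 kJ/mol
  T = 346.2 K: K = (3.127, 0.202), RR gives ψ = 0.174, H_out = 9.732 kJ/mol
  T = 343.5 K: K = (3.017, 0.197), RR gives ψ = 0.155, H_out = 8.500 kJ/mol
  T = 344.9 K: K = (3.074, 0.199), RR gives ψ = 0.165, H_out = 9.146 kJ/mol
Linear interpolation between T = 343.5 (H_out = 8.500) and T = 344.9 (H_out = 9.146) on hF = 9.095 gives T ≈ 344.8 K, at which ψ = 0.16.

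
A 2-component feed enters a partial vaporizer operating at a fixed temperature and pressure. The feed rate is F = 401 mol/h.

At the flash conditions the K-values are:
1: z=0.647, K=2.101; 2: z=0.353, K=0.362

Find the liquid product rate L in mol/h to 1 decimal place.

Rachford–Rice: g(V/F) = Σ zᵢ(Kᵢ−1)/(1+V/F(Kᵢ−1)) = 0.
Check two-phase: ΣzᵢKᵢ = 1.487 > 1 and Σzᵢ/Kᵢ = 1.283 > 1, so g(0) = 0.487 > 0 and g(1) = -0.283 < 0.
Binary case is linear: z₁(K₁−1)(1+V/F(K₂−1)) + z₂(K₂−1)(1+V/F(K₁−1)) = 0
⇒ V/F = [z₁(K₁−1)+z₂(K₂−1)] / [−(K₁−1)(K₂−1)] = 0.4871/0.7024 = 0.693
Then V = V/F·F = 0.6935·401 = 278.1 mol/h and L = F − V = 122.9 mol/h.

L = 122.9 mol/h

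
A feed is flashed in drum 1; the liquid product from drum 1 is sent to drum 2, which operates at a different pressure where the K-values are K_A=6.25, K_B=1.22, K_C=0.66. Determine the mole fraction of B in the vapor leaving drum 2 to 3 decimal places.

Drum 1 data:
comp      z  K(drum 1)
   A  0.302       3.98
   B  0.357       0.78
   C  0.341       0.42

y_B (drum 2) = 0.423

Drum 1:
Rachford–Rice: g(ψ₁) = Σ zᵢ(Kᵢ−1)/(1+ψ₁(Kᵢ−1)) = 0.
Feasibility: ΣzᵢKᵢ = 1.624, Σzᵢ/Kᵢ = 1.345 — both > 1, two phases present.
Newton–Raphson from ψ₁ = 0.5:
  ψ₁ = 0.500: g = -0.0054, g' = -0.682 → ψ₁ = 0.492
Converged at ψ₁ = 0.492.
Drum-1 compositions:
  A: x = 0.122, y = 0.487
  B: x = 0.400, y = 0.312
  C: x = 0.477, y = 0.200
Drum-2 feed = drum-1 liquid: z₂ = (0.1224, 0.4003, 0.4772).
Drum 2:
Material balance + equilibrium reduce to Σ zᵢ(Kᵢ−1)/(1+ψ₂(Kᵢ−1)) = 0.
Check two-phase: ΣzᵢKᵢ = 1.569 > 1 and Σzᵢ/Kᵢ = 1.071 > 1, so g(0) = 0.569 > 0 and g(1) = -0.071 < 0.
Iterate (Newton) starting at ψ₂ = 0.5:
  ψ₂ = 0.500: g = 0.0612, g' = -0.353 → ψ₂ = 0.674
  ψ₂ = 0.674: g = 0.0080, g' = -0.272 → ψ₂ = 0.703
Converged at ψ₂ = 0.703.
  A: x = 0.026, y = 0.163
  B: x = 0.347, y = 0.423
  C: x = 0.627, y = 0.414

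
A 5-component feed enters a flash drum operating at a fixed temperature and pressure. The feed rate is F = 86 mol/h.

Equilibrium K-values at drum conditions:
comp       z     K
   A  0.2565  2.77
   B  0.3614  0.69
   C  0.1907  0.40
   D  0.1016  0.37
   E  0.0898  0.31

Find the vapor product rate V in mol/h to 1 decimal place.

V = 10.1 mol/h

Material balance + equilibrium reduce to Σ zᵢ(Kᵢ−1)/(1+ψ(Kᵢ−1)) = 0.
Check two-phase: ΣzᵢKᵢ = 1.1016 > 1 and Σzᵢ/Kᵢ = 1.6574 > 1, so g(0) = 0.1016 > 0 and g(1) = -0.6574 < 0.
Newton iteration, ψ⁰ = 0.69:
  ψ = 0.6900: g = -0.36489, g' = -0.7009 → ψ = 0.1694
  ψ = 0.1694: g = -0.03817, g' = -0.7047 → ψ = 0.1153
  ψ = 0.1153: g = 0.00163, g' = -0.7683 → ψ = 0.1174
Converged at ψ = 0.1174.
Then V = ψ·F = 0.1174·86 = 10.1 mol/h and L = F − V = 75.9 mol/h.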